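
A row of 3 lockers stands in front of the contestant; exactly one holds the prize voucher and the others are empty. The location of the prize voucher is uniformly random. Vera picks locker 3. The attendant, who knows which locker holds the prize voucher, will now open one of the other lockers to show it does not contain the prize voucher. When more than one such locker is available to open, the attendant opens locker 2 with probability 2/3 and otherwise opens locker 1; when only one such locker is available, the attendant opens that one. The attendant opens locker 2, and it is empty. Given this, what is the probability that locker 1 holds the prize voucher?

Apply Bayes' rule, conditioning on where the prize voucher actually is.
If it is in locker 1 (prior 1/3): only locker 2 is available, probability 1; weight (1/3)·1 = 1/3.
If it is in locker 2 (prior 1/3): the attendant opened locker 2, so this case is ruled out; weight (1/3)·0 = 0.
If it is in locker 3 (prior 1/3): locker 2 is available, opened with probability 2/3; weight (1/3)·(2/3) = 2/9.
The weights sum to 5/9.
So P(the prize voucher in locker 1 | the attendant opened locker 2) = (1/3) / (5/9) = 3/5.

3/5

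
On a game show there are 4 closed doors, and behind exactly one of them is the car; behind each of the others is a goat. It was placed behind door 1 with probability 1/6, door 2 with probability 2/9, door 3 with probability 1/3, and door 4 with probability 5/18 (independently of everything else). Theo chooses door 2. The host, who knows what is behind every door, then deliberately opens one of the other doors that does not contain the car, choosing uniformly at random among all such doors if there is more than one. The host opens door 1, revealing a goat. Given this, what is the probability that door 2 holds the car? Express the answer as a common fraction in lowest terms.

Condition on the true location of the car.
If it is behind door 1 (prior 1/6): the host opened door 1, so this case is ruled out; weight (1/6)·0 = 0.
If it is behind door 2 (prior 2/9): the host has 3 equally likely choices, so probability 1/3; weight (2/9)·(1/3) = 2/27.
If it is behind door 3 (prior 1/3): the host has 2 equally likely choices, so probability 1/2; weight (1/3)·(1/2) = 1/6.
If it is behind door 4 (prior 5/18): the host has 2 equally likely choices, so probability 1/2; weight (5/18)·(1/2) = 5/36.
The weights sum to 41/108.
So P(the car behind door 2 | the host opened door 1) = (2/27) / (41/108) = 8/41.

8/41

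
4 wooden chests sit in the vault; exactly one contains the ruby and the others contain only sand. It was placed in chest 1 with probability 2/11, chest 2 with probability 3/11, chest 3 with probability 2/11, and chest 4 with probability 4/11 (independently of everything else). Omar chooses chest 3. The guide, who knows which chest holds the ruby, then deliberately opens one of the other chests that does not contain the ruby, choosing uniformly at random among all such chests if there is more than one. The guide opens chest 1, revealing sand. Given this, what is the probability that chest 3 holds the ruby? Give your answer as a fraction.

Condition on the true location of the ruby.
If it is in chest 1 (prior 2/11): the guide opened chest 1, so this case is ruled out; weight (2/11)·0 = 0.
If it is in chest 2 (prior 3/11): the guide has 2 equally likely choices, so probability 1/2; weight (3/11)·(1/2) = 3/22.
If it is in chest 3 (prior 2/11): the guide has 3 equally likely choices, so probability 1/3; weight (2/11)·(1/3) = 2/33.
If it is in chest 4 (prior 4/11): the guide has 2 equally likely choices, so probability 1/2; weight (4/11)·(1/2) = 2/11.
The weights sum to 25/66.
So P(the ruby in chest 3 | the guide opened chest 1) = (2/33) / (25/66) = 4/25.

4/25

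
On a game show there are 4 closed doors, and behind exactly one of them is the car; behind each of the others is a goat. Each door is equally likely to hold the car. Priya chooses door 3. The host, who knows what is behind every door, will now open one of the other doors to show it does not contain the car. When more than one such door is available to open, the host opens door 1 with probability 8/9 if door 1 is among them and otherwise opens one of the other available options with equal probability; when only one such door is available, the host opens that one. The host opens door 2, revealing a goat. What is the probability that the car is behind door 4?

1/6

Apply Bayes' rule, conditioning on where the car actually is.
If it is behind door 1 (prior 1/4): door 1 holds the prize so is unavailable; the host chooses uniformly among the 2 others, probability 1/2; weight (1/4)·(1/2) = 1/8.
If it is behind door 2 (prior 1/4): the host opened door 2, so this case is ruled out; weight (1/4)·0 = 0.
If it is behind door 3 (prior 1/4): door 1 is available but not opened; door 2 gets probability (1 − 8/9)/2 = 1/18; weight (1/4)·(1/18) = 1/72.
If it is behind door 4 (prior 1/4): door 1 is available but not opened, probability 1/9; weight (1/4)·(1/9) = 1/36.
The weights sum to 1/6.
So P(the car behind door 4 | the host opened door 2) = (1/36) / (1/6) = 1/6.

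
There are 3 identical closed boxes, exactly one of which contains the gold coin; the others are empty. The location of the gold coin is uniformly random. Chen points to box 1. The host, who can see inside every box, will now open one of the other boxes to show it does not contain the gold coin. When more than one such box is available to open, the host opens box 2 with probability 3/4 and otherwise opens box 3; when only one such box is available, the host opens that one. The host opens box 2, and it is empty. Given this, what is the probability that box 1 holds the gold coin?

Consider each possible location of the gold coin in turn.
If it is in box 1 (prior 1/3): box 2 is available, opened with probability 3/4; weight (1/3)·(3/4) = 1/4.
If it is in box 2 (prior 1/3): the host opened box 2, so this case is ruled out; weight (1/3)·0 = 0.
If it is in box 3 (prior 1/3): only box 2 is available, probability 1; weight (1/3)·1 = 1/3.
The weights sum to 7/12.
So P(the gold coin in box 1 | the host opened box 2) = (1/4) / (7/12) = 3/7.

3/7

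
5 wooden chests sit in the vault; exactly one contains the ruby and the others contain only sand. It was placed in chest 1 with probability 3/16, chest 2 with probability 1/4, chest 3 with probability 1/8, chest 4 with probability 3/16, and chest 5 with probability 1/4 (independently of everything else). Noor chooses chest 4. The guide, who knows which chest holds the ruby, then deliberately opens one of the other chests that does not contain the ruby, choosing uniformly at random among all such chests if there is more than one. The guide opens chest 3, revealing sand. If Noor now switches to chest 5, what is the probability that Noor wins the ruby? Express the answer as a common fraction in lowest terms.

16/53

Apply Bayes' rule, conditioning on where the ruby actually is.
If it is in chest 1 (prior 3/16): the guide has 3 equally likely choices, so probability 1/3; weight (3/16)·(1/3) = 1/16.
If it is in either of chests 2 and 5 (prior 1/4 each): the guide has 3 equally likely choices, so probability 1/3; weight (1/4)·(1/3) = 1/12 each.
If it is in chest 3 (prior 1/8): the guide opened chest 3, so this case is ruled out; weight (1/8)·0 = 0.
If it is in chest 4 (prior 3/16): the guide has 4 equally likely choices, so probability 1/4; weight (3/16)·(1/4) = 3/64.
The weights sum to 53/192.
So P(the ruby in chest 5 | the guide opened chest 3) = (1/12) / (53/192) = 16/53.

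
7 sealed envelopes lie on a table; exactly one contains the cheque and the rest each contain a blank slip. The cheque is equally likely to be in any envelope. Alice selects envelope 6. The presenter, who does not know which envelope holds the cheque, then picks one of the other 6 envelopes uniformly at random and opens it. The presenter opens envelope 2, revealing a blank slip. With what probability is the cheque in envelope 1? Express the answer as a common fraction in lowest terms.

1/6

Condition on the true location of the cheque.
If it is in any of envelopes 1, 3, 4, 5, 6, and 7 (prior 1/7 each): the presenter picks envelope 2 with probability 1/6 regardless, and it is not the prize; weight (1/7)·(1/6) = 1/42 each.
If it is in envelope 2 (prior 1/7): the presenter opened envelope 2, so this case is ruled out; weight (1/7)·0 = 0.
The weights sum to 1/7.
So P(the cheque in envelope 1 | the presenter opened envelope 2) = (1/42) / (1/7) = 1/6.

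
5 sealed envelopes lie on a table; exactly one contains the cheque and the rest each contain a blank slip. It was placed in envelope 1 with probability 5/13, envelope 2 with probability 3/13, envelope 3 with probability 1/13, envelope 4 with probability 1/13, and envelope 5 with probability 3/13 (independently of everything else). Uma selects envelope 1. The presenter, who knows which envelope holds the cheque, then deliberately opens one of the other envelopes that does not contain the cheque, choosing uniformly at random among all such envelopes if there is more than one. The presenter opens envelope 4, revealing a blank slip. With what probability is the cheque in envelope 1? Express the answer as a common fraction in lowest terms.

15/43

Condition on the true location of the cheque.
If it is in envelope 1 (prior 5/13): the presenter has 4 equally likely choices, so probability 1/4; weight (5/13)·(1/4) = 5/52.
If it is in either of envelopes 2 and 5 (prior 3/13 each): the presenter has 3 equally likely choices, so probability 1/3; weight (3/13)·(1/3) = 1/13 each.
If it is in envelope 3 (prior 1/13): the presenter has 3 equally likely choices, so probability 1/3; weight (1/13)·(1/3) = 1/39.
If it is in envelope 4 (prior 1/13): the presenter opened envelope 4, so this case is ruled out; weight (1/13)·0 = 0.
The weights sum to 43/156.
So P(the cheque in envelope 1 | the presenter opened envelope 4) = (5/52) / (43/156) = 15/43.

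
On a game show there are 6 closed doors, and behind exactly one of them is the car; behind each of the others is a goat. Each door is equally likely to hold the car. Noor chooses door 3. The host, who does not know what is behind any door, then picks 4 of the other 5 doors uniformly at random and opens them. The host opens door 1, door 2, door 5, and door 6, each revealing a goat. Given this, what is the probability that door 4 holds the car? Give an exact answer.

1/2

Condition on the true location of the car.
If it is behind any of doors 1, 2, 5, and 6 (prior 1/6 each): that door was opened and seen not to hold the prize — ruled out; weight (1/6)·0 = 0 each.
If it is behind either of doors 3 and 4 (prior 1/6 each): the host picks exactly this set with probability 1/5 regardless, and none is the prize; weight (1/6)·(1/5) = 1/30 each.
The weights sum to 1/15.
So P(the car behind door 4 | the host opened door 1, door 2, door 5, and door 6) = (1/30) / (1/15) = 1/2.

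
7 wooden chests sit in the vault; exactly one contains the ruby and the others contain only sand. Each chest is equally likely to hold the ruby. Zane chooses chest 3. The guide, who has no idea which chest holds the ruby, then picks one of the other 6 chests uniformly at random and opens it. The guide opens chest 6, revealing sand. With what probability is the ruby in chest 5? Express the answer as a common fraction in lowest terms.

Apply Bayes' rule, conditioning on where the ruby actually is.
If it is in any of chests 1, 2, 3, 4, 5, and 7 (prior 1/7 each): the guide picks chest 6 with probability 1/6 regardless, and it is not the prize; weight (1/7)·(1/6) = 1/42 each.
If it is in chest 6 (prior 1/7): the guide opened chest 6, so this case is ruled out; weight (1/7)·0 = 0.
The weights sum to 1/7.
So P(the ruby in chest 5 | the guide opened chest 6) = (1/42) / (1/7) = 1/6.

1/6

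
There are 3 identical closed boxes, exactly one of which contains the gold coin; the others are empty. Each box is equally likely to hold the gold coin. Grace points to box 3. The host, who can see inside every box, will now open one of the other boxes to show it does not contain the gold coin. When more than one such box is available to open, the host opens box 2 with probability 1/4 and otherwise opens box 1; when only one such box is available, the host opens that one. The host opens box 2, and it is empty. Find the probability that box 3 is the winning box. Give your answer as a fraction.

1/5

Condition on the true location of the gold coin.
If it is in box 1 (prior 1/3): only box 2 is available, probability 1; weight (1/3)·1 = 1/3.
If it is in box 2 (prior 1/3): the host opened box 2, so this case is ruled out; weight (1/3)·0 = 0.
If it is in box 3 (prior 1/3): box 2 is available, opened with probability 1/4; weight (1/3)·(1/4) = 1/12.
The weights sum to 5/12.
So P(the gold coin in box 3 | the host opened box 2) = (1/12) / (5/12) = 1/5.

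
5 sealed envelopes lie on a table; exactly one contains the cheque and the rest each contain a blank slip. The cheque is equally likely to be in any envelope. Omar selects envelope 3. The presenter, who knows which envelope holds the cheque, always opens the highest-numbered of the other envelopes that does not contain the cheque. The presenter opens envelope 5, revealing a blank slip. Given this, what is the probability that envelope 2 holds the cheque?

1/4

Consider each possible location of the cheque in turn.
If it is in any of envelopes 1, 2, 3, and 4 (prior 1/5 each): envelope 5 is the highest-numbered option available, probability 1; weight (1/5)·1 = 1/5 each.
If it is in envelope 5 (prior 1/5): the presenter opened envelope 5, so this case is ruled out; weight (1/5)·0 = 0.
The weights sum to 4/5.
So P(the cheque in envelope 2 | the presenter opened envelope 5) = (1/5) / (4/5) = 1/4.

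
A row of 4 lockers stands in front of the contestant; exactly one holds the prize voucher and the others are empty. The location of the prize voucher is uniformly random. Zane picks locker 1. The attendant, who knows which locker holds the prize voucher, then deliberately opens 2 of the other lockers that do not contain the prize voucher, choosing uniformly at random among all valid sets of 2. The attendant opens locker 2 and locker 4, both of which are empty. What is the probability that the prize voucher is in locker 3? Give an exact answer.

3/4

Apply Bayes' rule, conditioning on where the prize voucher actually is.
If it is in locker 1 (prior 1/4): the attendant has 3 equally likely choices, so probability 1/3; weight (1/4)·(1/3) = 1/12.
If it is in either of lockers 2 and 4 (prior 1/4 each): that locker was opened and seen not to hold the prize — ruled out; weight (1/4)·0 = 0 each.
If it is in locker 3 (prior 1/4): the attendant has no choice, probability 1; weight (1/4)·1 = 1/4.
The weights sum to 1/3.
So P(the prize voucher in locker 3 | the attendant opened locker 2 and locker 4) = (1/4) / (1/3) = 3/4.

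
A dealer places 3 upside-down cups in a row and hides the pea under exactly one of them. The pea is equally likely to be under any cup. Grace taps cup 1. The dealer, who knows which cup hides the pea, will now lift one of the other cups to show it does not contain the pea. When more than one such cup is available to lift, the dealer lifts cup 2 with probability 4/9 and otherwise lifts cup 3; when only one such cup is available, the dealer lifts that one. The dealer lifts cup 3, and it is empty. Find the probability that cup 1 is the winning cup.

5/14

Condition on the true location of the pea.
If it is under cup 1 (prior 1/3): cup 2 is available but not opened, probability 5/9; weight (1/3)·(5/9) = 5/27.
If it is under cup 2 (prior 1/3): only cup 3 is available, probability 1; weight (1/3)·1 = 1/3.
If it is under cup 3 (prior 1/3): the dealer opened cup 3, so this case is ruled out; weight (1/3)·0 = 0.
The weights sum to 14/27.
So P(the pea under cup 1 | the dealer opened cup 3) = (5/27) / (14/27) = 5/14.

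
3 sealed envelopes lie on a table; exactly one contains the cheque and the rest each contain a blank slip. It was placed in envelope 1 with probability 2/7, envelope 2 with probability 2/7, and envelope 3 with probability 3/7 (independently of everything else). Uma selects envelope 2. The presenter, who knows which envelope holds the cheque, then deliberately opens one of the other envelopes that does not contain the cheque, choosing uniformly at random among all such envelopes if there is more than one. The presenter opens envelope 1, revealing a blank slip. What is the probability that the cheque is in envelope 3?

3/4

Condition on the true location of the cheque.
If it is in envelope 1 (prior 2/7): the presenter opened envelope 1, so this case is ruled out; weight (2/7)·0 = 0.
If it is in envelope 2 (prior 2/7): the presenter has 2 equally likely choices, so probability 1/2; weight (2/7)·(1/2) = 1/7.
If it is in envelope 3 (prior 3/7): the presenter has no choice, probability 1; weight (3/7)·1 = 3/7.
The weights sum to 4/7.
So P(the cheque in envelope 3 | the presenter opened envelope 1) = (3/7) / (4/7) = 3/4.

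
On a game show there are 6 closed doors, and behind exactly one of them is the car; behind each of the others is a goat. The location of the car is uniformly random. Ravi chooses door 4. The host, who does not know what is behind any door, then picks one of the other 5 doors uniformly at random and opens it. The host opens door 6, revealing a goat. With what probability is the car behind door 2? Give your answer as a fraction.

Consider each possible location of the car in turn.
If it is behind any of doors 1, 2, 3, 4, and 5 (prior 1/6 each): the host picks door 6 with probability 1/5 regardless, and it is not the prize; weight (1/6)·(1/5) = 1/30 each.
If it is behind door 6 (prior 1/6): the host opened door 6, so this case is ruled out; weight (1/6)·0 = 0.
The weights sum to 1/6.
So P(the car behind door 2 | the host opened door 6) = (1/30) / (1/6) = 1/5.

1/5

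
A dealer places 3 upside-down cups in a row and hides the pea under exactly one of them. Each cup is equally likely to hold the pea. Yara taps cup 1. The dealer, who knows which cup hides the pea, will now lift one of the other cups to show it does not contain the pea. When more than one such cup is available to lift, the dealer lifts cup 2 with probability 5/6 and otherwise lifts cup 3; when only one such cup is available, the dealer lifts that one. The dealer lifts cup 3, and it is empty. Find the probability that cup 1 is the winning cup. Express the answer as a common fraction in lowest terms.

1/7

Condition on the true location of the pea.
If it is under cup 1 (prior 1/3): cup 2 is available but not opened, probability 1/6; weight (1/3)·(1/6) = 1/18.
If it is under cup 2 (prior 1/3): only cup 3 is available, probability 1; weight (1/3)·1 = 1/3.
If it is under cup 3 (prior 1/3): the dealer opened cup 3, so this case is ruled out; weight (1/3)·0 = 0.
The weights sum to 7/18.
So P(the pea under cup 1 | the dealer opened cup 3) = (1/18) / (7/18) = 1/7.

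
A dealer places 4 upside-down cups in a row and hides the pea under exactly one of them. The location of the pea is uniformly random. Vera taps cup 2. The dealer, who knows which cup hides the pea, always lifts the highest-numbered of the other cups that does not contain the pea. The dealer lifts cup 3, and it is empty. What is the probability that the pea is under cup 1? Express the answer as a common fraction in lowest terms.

Consider each possible location of the pea in turn.
If it is under either of cups 1 and 2 (prior 1/4 each): the dealer would have opened cup 4 instead, probability 0; weight (1/4)·0 = 0 each.
If it is under cup 3 (prior 1/4): the dealer opened cup 3, so this case is ruled out; weight (1/4)·0 = 0.
If it is under cup 4 (prior 1/4): cup 3 is the highest-numbered option available, probability 1; weight (1/4)·1 = 1/4.
The weights sum to 1/4.
So P(the pea under cup 1 | the dealer opened cup 3) = 0 / (1/4) = 0.

0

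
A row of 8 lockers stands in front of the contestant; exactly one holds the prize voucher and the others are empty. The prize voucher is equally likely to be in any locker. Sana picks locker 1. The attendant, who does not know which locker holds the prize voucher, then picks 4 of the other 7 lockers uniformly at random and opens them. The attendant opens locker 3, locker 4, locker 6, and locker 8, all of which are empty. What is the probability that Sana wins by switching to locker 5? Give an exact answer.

1/4

Condition on the true location of the prize voucher.
If it is in any of lockers 1, 2, 5, and 7 (prior 1/8 each): the attendant picks exactly this set with probability 1/35 regardless, and none is the prize; weight (1/8)·(1/35) = 1/280 each.
If it is in any of lockers 3, 4, 6, and 8 (prior 1/8 each): that locker was opened and seen not to hold the prize — ruled out; weight (1/8)·0 = 0 each.
The weights sum to 1/70.
So P(the prize voucher in locker 5 | the attendant opened locker 3, locker 4, locker 6, and locker 8) = (1/280) / (1/70) = 1/4.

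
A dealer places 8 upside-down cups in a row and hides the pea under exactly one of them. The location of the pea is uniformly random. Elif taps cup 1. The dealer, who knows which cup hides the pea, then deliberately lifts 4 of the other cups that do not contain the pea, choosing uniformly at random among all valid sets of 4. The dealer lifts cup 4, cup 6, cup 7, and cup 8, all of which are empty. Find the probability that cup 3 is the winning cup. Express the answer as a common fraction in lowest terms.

7/24

Apply Bayes' rule, conditioning on where the pea actually is.
If it is under cup 1 (prior 1/8): the dealer has 35 equally likely choices, so probability 1/35; weight (1/8)·(1/35) = 1/280.
If it is under any of cups 2, 3, and 5 (prior 1/8 each): the dealer has 15 equally likely choices, so probability 1/15; weight (1/8)·(1/15) = 1/120 each.
If it is under any of cups 4, 6, 7, and 8 (prior 1/8 each): that cup was opened and seen not to hold the prize — ruled out; weight (1/8)·0 = 0 each.
The weights sum to 1/35.
So P(the pea under cup 3 | the dealer opened cup 4, cup 6, cup 7, and cup 8) = (1/120) / (1/35) = 7/24.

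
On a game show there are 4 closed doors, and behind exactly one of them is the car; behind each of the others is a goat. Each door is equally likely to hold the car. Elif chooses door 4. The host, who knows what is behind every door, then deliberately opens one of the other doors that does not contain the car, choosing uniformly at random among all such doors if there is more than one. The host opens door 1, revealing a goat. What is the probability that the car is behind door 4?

Condition on the true location of the car.
If it is behind door 1 (prior 1/4): the host opened door 1, so this case is ruled out; weight (1/4)·0 = 0.
If it is behind either of doors 2 and 3 (prior 1/4 each): the host has 2 equally likely choices, so probability 1/2; weight (1/4)·(1/2) = 1/8 each.
If it is behind door 4 (prior 1/4): the host has 3 equally likely choices, so probability 1/3; weight (1/4)·(1/3) = 1/12.
The weights sum to 1/3.
So P(the car behind door 4 | the host opened door 1) = (1/12) / (1/3) = 1/4.

1/4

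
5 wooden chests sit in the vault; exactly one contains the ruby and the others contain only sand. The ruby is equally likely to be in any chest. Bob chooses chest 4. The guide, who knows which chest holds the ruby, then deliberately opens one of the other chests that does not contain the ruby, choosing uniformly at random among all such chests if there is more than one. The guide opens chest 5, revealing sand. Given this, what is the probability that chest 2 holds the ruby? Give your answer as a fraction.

Condition on the true location of the ruby.
If it is in any of chests 1, 2, and 3 (prior 1/5 each): the guide has 3 equally likely choices, so probability 1/3; weight (1/5)·(1/3) = 1/15 each.
If it is in chest 4 (prior 1/5): the guide has 4 equally likely choices, so probability 1/4; weight (1/5)·(1/4) = 1/20.
If it is in chest 5 (prior 1/5): the guide opened chest 5, so this case is ruled out; weight (1/5)·0 = 0.
The weights sum to 1/4.
So P(the ruby in chest 2 | the guide opened chest 5) = (1/15) / (1/4) = 4/15.

4/15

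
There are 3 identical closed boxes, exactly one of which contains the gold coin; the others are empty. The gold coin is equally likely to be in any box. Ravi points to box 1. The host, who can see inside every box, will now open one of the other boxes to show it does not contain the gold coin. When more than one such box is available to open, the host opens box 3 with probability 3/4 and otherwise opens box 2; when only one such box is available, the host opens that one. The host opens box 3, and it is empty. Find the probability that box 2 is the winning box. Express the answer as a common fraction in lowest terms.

Consider each possible location of the gold coin in turn.
If it is in box 1 (prior 1/3): box 3 is available, opened with probability 3/4; weight (1/3)·(3/4) = 1/4.
If it is in box 2 (prior 1/3): only box 3 is available, probability 1; weight (1/3)·1 = 1/3.
If it is in box 3 (prior 1/3): the host opened box 3, so this case is ruled out; weight (1/3)·0 = 0.
The weights sum to 7/12.
So P(the gold coin in box 2 | the host opened box 3) = (1/3) / (7/12) = 4/7.

4/7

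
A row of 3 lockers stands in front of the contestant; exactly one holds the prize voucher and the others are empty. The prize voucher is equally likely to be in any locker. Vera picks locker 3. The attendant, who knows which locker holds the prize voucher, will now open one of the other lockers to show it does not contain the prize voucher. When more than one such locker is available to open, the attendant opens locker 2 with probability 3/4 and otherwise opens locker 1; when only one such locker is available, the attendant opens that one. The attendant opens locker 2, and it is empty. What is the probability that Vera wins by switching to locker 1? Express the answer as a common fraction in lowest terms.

4/7

Condition on the true location of the prize voucher.
If it is in locker 1 (prior 1/3): only locker 2 is available, probability 1; weight (1/3)·1 = 1/3.
If it is in locker 2 (prior 1/3): the attendant opened locker 2, so this case is ruled out; weight (1/3)·0 = 0.
If it is in locker 3 (prior 1/3): locker 2 is available, opened with probability 3/4; weight (1/3)·(3/4) = 1/4.
The weights sum to 7/12.
So P(the prize voucher in locker 1 | the attendant opened locker 2) = (1/3) / (7/12) = 4/7.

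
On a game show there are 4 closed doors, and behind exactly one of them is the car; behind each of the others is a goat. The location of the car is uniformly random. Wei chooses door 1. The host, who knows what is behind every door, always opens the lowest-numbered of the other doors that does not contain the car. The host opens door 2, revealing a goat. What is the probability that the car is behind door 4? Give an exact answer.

1/3

Consider each possible location of the car in turn.
If it is behind any of doors 1, 3, and 4 (prior 1/4 each): door 2 is the lowest-numbered option available, probability 1; weight (1/4)·1 = 1/4 each.
If it is behind door 2 (prior 1/4): the host opened door 2, so this case is ruled out; weight (1/4)·0 = 0.
The weights sum to 3/4.
So P(the car behind door 4 | the host opened door 2) = (1/4) / (3/4) = 1/3.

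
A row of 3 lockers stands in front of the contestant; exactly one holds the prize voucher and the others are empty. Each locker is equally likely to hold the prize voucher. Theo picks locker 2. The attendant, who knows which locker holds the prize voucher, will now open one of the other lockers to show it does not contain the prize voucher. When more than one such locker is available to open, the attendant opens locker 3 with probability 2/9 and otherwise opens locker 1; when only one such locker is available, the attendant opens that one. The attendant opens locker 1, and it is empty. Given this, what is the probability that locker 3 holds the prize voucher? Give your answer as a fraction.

Consider each possible location of the prize voucher in turn.
If it is in locker 1 (prior 1/3): the attendant opened locker 1, so this case is ruled out; weight (1/3)·0 = 0.
If it is in locker 2 (prior 1/3): locker 3 is available but not opened, probability 7/9; weight (1/3)·(7/9) = 7/27.
If it is in locker 3 (prior 1/3): only locker 1 is available, probability 1; weight (1/3)·1 = 1/3.
The weights sum to 16/27.
So P(the prize voucher in locker 3 | the attendant opened locker 1) = (1/3) / (16/27) = 9/16.

9/16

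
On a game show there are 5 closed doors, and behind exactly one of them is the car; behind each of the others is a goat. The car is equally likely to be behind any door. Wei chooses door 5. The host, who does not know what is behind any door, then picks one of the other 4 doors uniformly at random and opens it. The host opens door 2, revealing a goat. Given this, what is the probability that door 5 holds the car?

1/4

Apply Bayes' rule, conditioning on where the car actually is.
If it is behind any of doors 1, 3, 4, and 5 (prior 1/5 each): the host picks door 2 with probability 1/4 regardless, and it is not the prize; weight (1/5)·(1/4) = 1/20 each.
If it is behind door 2 (prior 1/5): the host opened door 2, so this case is ruled out; weight (1/5)·0 = 0.
The weights sum to 1/5.
So P(the car behind door 5 | the host opened door 2) = (1/20) / (1/5) = 1/4.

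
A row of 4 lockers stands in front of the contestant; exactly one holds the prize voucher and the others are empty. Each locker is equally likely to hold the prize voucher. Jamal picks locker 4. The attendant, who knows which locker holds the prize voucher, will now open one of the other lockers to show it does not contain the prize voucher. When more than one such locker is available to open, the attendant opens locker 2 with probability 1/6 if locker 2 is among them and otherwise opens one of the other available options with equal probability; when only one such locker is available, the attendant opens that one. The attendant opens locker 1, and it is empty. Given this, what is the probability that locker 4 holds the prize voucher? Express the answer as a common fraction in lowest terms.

Consider each possible location of the prize voucher in turn.
If it is in locker 1 (prior 1/4): the attendant opened locker 1, so this case is ruled out; weight (1/4)·0 = 0.
If it is in locker 2 (prior 1/4): locker 2 holds the prize so is unavailable; the attendant chooses uniformly among the 2 others, probability 1/2; weight (1/4)·(1/2) = 1/8.
If it is in locker 3 (prior 1/4): locker 2 is available but not opened, probability 5/6; weight (1/4)·(5/6) = 5/24.
If it is in locker 4 (prior 1/4): locker 2 is available but not opened; locker 1 gets probability (1 − 1/6)/2 = 5/12; weight (1/4)·(5/12) = 5/48.
The weights sum to 7/16.
So P(the prize voucher in locker 4 | the attendant opened locker 1) = (5/48) / (7/16) = 5/21.

5/21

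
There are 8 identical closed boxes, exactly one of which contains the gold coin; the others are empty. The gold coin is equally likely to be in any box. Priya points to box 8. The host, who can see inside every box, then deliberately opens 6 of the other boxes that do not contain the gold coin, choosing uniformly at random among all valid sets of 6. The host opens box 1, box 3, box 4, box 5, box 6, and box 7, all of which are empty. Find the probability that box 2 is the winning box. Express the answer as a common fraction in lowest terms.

Consider each possible location of the gold coin in turn.
If it is in any of boxes 1, 3, 4, 5, 6, and 7 (prior 1/8 each): that box was opened and seen not to hold the prize — ruled out; weight (1/8)·0 = 0 each.
If it is in box 2 (prior 1/8): the host has no choice, probability 1; weight (1/8)·1 = 1/8.
If it is in box 8 (prior 1/8): the host has 7 equally likely choices, so probability 1/7; weight (1/8)·(1/7) = 1/56.
The weights sum to 1/7.
So P(the gold coin in box 2 | the host opened box 1, box 3, box 4, box 5, box 6, and box 7) = (1/8) / (1/7) = 7/8.

7/8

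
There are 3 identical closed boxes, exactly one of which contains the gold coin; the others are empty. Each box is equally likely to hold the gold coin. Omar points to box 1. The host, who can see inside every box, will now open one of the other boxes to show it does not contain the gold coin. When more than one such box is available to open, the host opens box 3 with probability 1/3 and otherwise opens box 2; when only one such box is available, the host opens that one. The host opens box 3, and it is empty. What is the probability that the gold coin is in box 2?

3/4

Apply Bayes' rule, conditioning on where the gold coin actually is.
If it is in box 1 (prior 1/3): box 3 is available, opened with probability 1/3; weight (1/3)·(1/3) = 1/9.
If it is in box 2 (prior 1/3): only box 3 is available, probability 1; weight (1/3)·1 = 1/3.
If it is in box 3 (prior 1/3): the host opened box 3, so this case is ruled out; weight (1/3)·0 = 0.
The weights sum to 4/9.
So P(the gold coin in box 2 | the host opened box 3) = (1/3) / (4/9) = 3/4.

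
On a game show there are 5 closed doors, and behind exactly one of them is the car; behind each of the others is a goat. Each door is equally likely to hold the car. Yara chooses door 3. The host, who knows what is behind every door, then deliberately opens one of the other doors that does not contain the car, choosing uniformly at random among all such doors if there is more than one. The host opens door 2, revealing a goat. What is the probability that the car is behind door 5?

4/15

Condition on the true location of the car.
If it is behind any of doors 1, 4, and 5 (prior 1/5 each): the host has 3 equally likely choices, so probability 1/3; weight (1/5)·(1/3) = 1/15 each.
If it is behind door 2 (prior 1/5): the host opened door 2, so this case is ruled out; weight (1/5)·0 = 0.
If it is behind door 3 (prior 1/5): the host has 4 equally likely choices, so probability 1/4; weight (1/5)·(1/4) = 1/20.
The weights sum to 1/4.
So P(the car behind door 5 | the host opened door 2) = (1/15) / (1/4) = 4/15.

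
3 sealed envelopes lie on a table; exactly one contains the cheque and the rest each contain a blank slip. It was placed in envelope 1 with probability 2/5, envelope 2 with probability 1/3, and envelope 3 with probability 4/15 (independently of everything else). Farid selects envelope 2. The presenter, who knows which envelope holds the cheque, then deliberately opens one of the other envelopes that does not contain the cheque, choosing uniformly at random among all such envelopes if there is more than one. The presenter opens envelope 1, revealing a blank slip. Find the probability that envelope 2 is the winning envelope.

5/13

Condition on the true location of the cheque.
If it is in envelope 1 (prior 2/5): the presenter opened envelope 1, so this case is ruled out; weight (2/5)·0 = 0.
If it is in envelope 2 (prior 1/3): the presenter has 2 equally likely choices, so probability 1/2; weight (1/3)·(1/2) = 1/6.
If it is in envelope 3 (prior 4/15): the presenter has no choice, probability 1; weight (4/15)·1 = 4/15.
The weights sum to 13/30.
So P(the cheque in envelope 2 | the presenter opened envelope 1) = (1/6) / (13/30) = 5/13.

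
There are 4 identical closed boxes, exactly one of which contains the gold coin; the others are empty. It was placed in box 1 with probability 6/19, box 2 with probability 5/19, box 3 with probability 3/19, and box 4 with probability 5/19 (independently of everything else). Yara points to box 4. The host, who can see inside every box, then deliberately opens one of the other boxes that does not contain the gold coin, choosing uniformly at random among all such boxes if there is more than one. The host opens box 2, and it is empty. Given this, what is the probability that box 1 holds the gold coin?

18/37

Condition on the true location of the gold coin.
If it is in box 1 (prior 6/19): the host has 2 equally likely choices, so probability 1/2; weight (6/19)·(1/2) = 3/19.
If it is in box 2 (prior 5/19): the host opened box 2, so this case is ruled out; weight (5/19)·0 = 0.
If it is in box 3 (prior 3/19): the host has 2 equally likely choices, so probability 1/2; weight (3/19)·(1/2) = 3/38.
If it is in box 4 (prior 5/19): the host has 3 equally likely choices, so probability 1/3; weight (5/19)·(1/3) = 5/57.
The weights sum to 37/114.
So P(the gold coin in box 1 | the host opened box 2) = (3/19) / (37/114) = 18/37.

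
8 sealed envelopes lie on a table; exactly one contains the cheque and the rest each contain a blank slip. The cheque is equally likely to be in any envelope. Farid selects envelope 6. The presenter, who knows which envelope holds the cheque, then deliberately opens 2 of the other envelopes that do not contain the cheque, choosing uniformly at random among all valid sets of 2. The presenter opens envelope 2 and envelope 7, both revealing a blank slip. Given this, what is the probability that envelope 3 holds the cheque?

7/40

Apply Bayes' rule, conditioning on where the cheque actually is.
If it is in any of envelopes 1, 3, 4, 5, and 8 (prior 1/8 each): the presenter has 15 equally likely choices, so probability 1/15; weight (1/8)·(1/15) = 1/120 each.
If it is in either of envelopes 2 and 7 (prior 1/8 each): that envelope was opened and seen not to hold the prize — ruled out; weight (1/8)·0 = 0 each.
If it is in envelope 6 (prior 1/8): the presenter has 21 equally likely choices, so probability 1/21; weight (1/8)·(1/21) = 1/168.
The weights sum to 1/21.
So P(the cheque in envelope 3 | the presenter opened envelope 2 and envelope 7) = (1/120) / (1/21) = 7/40.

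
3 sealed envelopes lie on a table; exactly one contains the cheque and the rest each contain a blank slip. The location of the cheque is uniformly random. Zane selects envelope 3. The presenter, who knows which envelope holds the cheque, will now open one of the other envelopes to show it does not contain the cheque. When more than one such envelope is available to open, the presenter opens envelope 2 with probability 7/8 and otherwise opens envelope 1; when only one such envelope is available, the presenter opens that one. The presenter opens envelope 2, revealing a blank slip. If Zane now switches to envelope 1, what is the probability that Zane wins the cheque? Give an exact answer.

8/15

Consider each possible location of the cheque in turn.
If it is in envelope 1 (prior 1/3): only envelope 2 is available, probability 1; weight (1/3)·1 = 1/3.
If it is in envelope 2 (prior 1/3): the presenter opened envelope 2, so this case is ruled out; weight (1/3)·0 = 0.
If it is in envelope 3 (prior 1/3): envelope 2 is available, opened with probability 7/8; weight (1/3)·(7/8) = 7/24.
The weights sum to 5/8.
So P(the cheque in envelope 1 | the presenter opened envelope 2) = (1/3) / (5/8) = 8/15.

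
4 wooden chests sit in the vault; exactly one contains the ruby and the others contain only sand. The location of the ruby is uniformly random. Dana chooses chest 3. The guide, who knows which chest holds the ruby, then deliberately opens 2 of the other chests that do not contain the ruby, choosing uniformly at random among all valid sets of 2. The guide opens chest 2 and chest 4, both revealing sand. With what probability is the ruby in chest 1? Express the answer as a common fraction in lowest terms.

3/4

Consider each possible location of the ruby in turn.
If it is in chest 1 (prior 1/4): the guide has no choice, probability 1; weight (1/4)·1 = 1/4.
If it is in either of chests 2 and 4 (prior 1/4 each): that chest was opened and seen not to hold the prize — ruled out; weight (1/4)·0 = 0 each.
If it is in chest 3 (prior 1/4): the guide has 3 equally likely choices, so probability 1/3; weight (1/4)·(1/3) = 1/12.
The weights sum to 1/3.
So P(the ruby in chest 1 | the guide opened chest 2 and chest 4) = (1/4) / (1/3) = 3/4.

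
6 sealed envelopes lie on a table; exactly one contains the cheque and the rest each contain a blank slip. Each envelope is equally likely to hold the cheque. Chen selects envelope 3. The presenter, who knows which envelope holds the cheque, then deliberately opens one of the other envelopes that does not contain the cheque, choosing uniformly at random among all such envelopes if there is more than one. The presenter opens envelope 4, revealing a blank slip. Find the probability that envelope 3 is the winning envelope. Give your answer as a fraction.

1/6

Consider each possible location of the cheque in turn.
If it is in any of envelopes 1, 2, 5, and 6 (prior 1/6 each): the presenter has 4 equally likely choices, so probability 1/4; weight (1/6)·(1/4) = 1/24 each.
If it is in envelope 3 (prior 1/6): the presenter has 5 equally likely choices, so probability 1/5; weight (1/6)·(1/5) = 1/30.
If it is in envelope 4 (prior 1/6): the presenter opened envelope 4, so this case is ruled out; weight (1/6)·0 = 0.
The weights sum to 1/5.
So P(the cheque in envelope 3 | the presenter opened envelope 4) = (1/30) / (1/5) = 1/6.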